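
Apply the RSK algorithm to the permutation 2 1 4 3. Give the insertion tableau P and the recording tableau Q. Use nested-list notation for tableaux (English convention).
P = [[1, 3], [2, 4]], Q = [[1, 3], [2, 4]]

Insert each entry of the permutation into P by Schensted row insertion, recording in Q the position of each new cell.

Insert 2: appended to row 1. P = [[2]].
Insert 1: 1 bumps 2 from row 1; 2 starts row 2. P = [[1], [2]].
Insert 4: appended to row 1. P = [[1, 4], [2]].
Insert 3: 3 bumps 4 from row 1; 4 appends to row 2. P = [[1, 3], [2, 4]].

So P = [[1, 3], [2, 4]], Q = [[1, 3], [2, 4]].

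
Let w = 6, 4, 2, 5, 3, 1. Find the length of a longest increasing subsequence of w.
2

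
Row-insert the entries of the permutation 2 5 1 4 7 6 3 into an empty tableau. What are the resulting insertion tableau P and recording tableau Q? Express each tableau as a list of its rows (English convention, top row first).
Insert each entry of the permutation into P by Schensted row insertion, recording in Q the position of each new cell.

Insert 2: appended to row 1. P = [[2]], Q = [[1]].
Insert 5: appended to row 1. P = [[2, 5]], Q = [[1, 2]].
Insert 1: 1 bumps 2 from row 1; 2 starts row 2. P = [[1, 5], [2]], Q = [[1, 2], [3]].
Insert 4: 4 bumps 5 from row 1; 5 appends to row 2. P = [[1, 4], [2, 5]], Q = [[1, 2], [3, 4]].
Insert 7: appended to row 1. P = [[1, 4, 7], [2, 5]], Q = [[1, 2, 5], [3, 4]].
Insert 6: 6 bumps 7 from row 1; 7 appends to row 2. P = [[1, 4, 6], [2, 5, 7]], Q = [[1, 2, 5], [3, 4, 6]].
Insert 3: 3 bumps 4 from row 1; 4 bumps 5 from row 2; 5 starts row 3. P = [[1, 3, 6], [2, 4, 7], [5]], Q = [[1, 2, 5], [3, 4, 6], [7]].

So P = [[1, 3, 6], [2, 4, 7], [5]], Q = [[1, 2, 5], [3, 4, 6], [7]].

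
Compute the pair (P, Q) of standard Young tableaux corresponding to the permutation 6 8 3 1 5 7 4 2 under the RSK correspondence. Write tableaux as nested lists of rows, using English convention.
Insert each entry of the permutation into P by Schensted row insertion, recording in Q the position of each new cell.

After inserting 6: P = [[6]].
After inserting 8: P = [[6, 8]].
After inserting 3: P = [[3, 8], [6]].
After inserting 1: P = [[1, 8], [3], [6]].
After inserting 5: P = [[1, 5], [3, 8], [6]].
After inserting 7: P = [[1, 5, 7], [3, 8], [6]].
After inserting 4: P = [[1, 4, 7], [3, 5], [6, 8]].
After inserting 2: P = [[1, 2, 7], [3, 4], [5, 8], [6]].

So P = [[1, 2, 7], [3, 4], [5, 8], [6]], Q = [[1, 2, 6], [3, 5], [4, 7], [8]].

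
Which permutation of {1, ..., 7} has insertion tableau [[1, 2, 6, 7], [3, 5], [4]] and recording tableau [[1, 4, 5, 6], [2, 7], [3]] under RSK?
Reverse the RSK construction: for i from n down to 1, find the cell of Q containing i, remove the entry at that cell from P, and reverse-bump it up through P; the value ejected from row 1 is w(i).

Step i=7: Q has 7 at row 2, column 2; remove 5 from row 2 of P and reverse-bump: 5 enters row 1 and ejects 2. So w(7) = 2. P is now [[1, 5, 6, 7], [3], [4]].
Step i=6: Q has 6 at row 1, column 4; remove that cell from P, ejecting 7. So w(6) = 7. P is now [[1, 5, 6], [3], [4]].
Step i=5: Q has 5 at row 1, column 3; remove that cell from P, ejecting 6. So w(5) = 6. P is now [[1, 5], [3], [4]].
Step i=4: Q has 4 at row 1, column 2; remove that cell from P, ejecting 5. So w(4) = 5. P is now [[1], [3], [4]].
Step i=3: Q has 3 at row 3, column 1; remove 4 from row 3 of P and reverse-bump: 4 enters row 2 and ejects 3; 3 enters row 1 and ejects 1. So w(3) = 1. P is now [[3], [4]].
Step i=2: Q has 2 at row 2, column 1; remove 4 from row 2 of P and reverse-bump: 4 enters row 1 and ejects 3. So w(2) = 3. P is now [[4]].
Step i=1: Q has 1 at row 1, column 1; remove that cell from P, ejecting 4. So w(1) = 4. P is now [].

So w = 4 3 1 5 6 7 2.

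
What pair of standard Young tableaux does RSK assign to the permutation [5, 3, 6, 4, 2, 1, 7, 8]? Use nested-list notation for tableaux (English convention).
P = [[1, 4, 7, 8], [2, 6], [3], [5]], Q = [[1, 3, 7, 8], [2, 4], [5], [6]]

Insert each entry of the permutation into P by Schensted row insertion, recording in Q the position of each new cell.

Insert 5: appended to row 1. P = [[5]], Q = [[1]].
Insert 3: 3 bumps 5 from row 1; 5 starts row 2. P = [[3], [5]], Q = [[1], [2]].
Insert 6: appended to row 1. P = [[3, 6], [5]], Q = [[1, 3], [2]].
Insert 4: 4 bumps 6 from row 1; 6 appends to row 2. P = [[3, 4], [5, 6]], Q = [[1, 3], [2, 4]].
Insert 2: 2 bumps 3 from row 1; 3 bumps 5 from row 2; 5 starts row 3. P = [[2, 4], [3, 6], [5]], Q = [[1, 3], [2, 4], [5]].
Insert 1: 1 bumps 2 from row 1; 2 bumps 3 from row 2; 3 bumps 5 from row 3; 5 starts row 4. P = [[1, 4], [2, 6], [3], [5]], Q = [[1, 3], [2, 4], [5], [6]].
Insert 7: appended to row 1. P = [[1, 4, 7], [2, 6], [3], [5]], Q = [[1, 3, 7], [2, 4], [5], [6]].
Insert 8: appended to row 1. P = [[1, 4, 7, 8], [2, 6], [3], [5]], Q = [[1, 3, 7, 8], [2, 4], [5], [6]].

So P = [[1, 4, 7, 8], [2, 6], [3], [5]], Q = [[1, 3, 7, 8], [2, 4], [5], [6]].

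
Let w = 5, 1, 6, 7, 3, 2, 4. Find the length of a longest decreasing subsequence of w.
3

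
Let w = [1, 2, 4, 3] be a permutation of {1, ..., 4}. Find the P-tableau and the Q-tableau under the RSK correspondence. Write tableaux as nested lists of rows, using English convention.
P = [[1, 2, 3], [4]], Q = [[1, 2, 3], [4]]

Insert each entry of the permutation into P by Schensted row insertion, recording in Q the position of each new cell.

After inserting 1: P = [[1]].
After inserting 2: P = [[1, 2]].
After inserting 4: P = [[1, 2, 4]].
After inserting 3: P = [[1, 2, 3], [4]].

So P = [[1, 2, 3], [4]], Q = [[1, 2, 3], [4]].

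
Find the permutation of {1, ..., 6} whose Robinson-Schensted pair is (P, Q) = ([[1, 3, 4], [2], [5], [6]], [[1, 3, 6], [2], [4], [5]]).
Reverse the RSK construction: for i from n down to 1, find the cell of Q containing i, remove the entry at that cell from P, and reverse-bump it up through P; the value ejected from row 1 is w(i).

Step i=6: Q has 6 at row 1, column 3; remove that cell from P, ejecting 4. So w(6) = 4. P is now [[1, 3], [2], [5], [6]].
Step i=5: Q has 5 at row 4, column 1; remove 6 from row 4 of P and reverse-bump: 6 enters row 3 and ejects 5; 5 enters row 2 and ejects 2; 2 enters row 1 and ejects 1. So w(5) = 1. P is now [[2, 3], [5], [6]].
Step i=4: Q has 4 at row 3, column 1; remove 6 from row 3 of P and reverse-bump: 6 enters row 2 and ejects 5; 5 enters row 1 and ejects 3. So w(4) = 3. P is now [[2, 5], [6]].
Step i=3: Q has 3 at row 1, column 2; remove that cell from P, ejecting 5. So w(3) = 5. P is now [[2], [6]].
Step i=2: Q has 2 at row 2, column 1; remove 6 from row 2 of P and reverse-bump: 6 enters row 1 and ejects 2. So w(2) = 2. P is now [[6]].
Step i=1: Q has 1 at row 1, column 1; remove that cell from P, ejecting 6. So w(1) = 6. P is now [].

So w = 6 2 5 3 1 4.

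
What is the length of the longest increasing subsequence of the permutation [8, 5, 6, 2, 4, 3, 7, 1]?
3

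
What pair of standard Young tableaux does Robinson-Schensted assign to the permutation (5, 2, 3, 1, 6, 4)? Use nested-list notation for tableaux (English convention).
P = [[1, 3, 4], [2, 6], [5]], Q = [[1, 3, 5], [2, 6], [4]]

Insert each entry of the permutation into P by Schensted row insertion, recording in Q the position of each new cell.

Insert 5: appended to row 1. P = [[5]], Q = [[1]].
Insert 2: 2 bumps 5 from row 1; 5 starts row 2. P = [[2], [5]], Q = [[1], [2]].
Insert 3: appended to row 1. P = [[2, 3], [5]], Q = [[1, 3], [2]].
Insert 1: 1 bumps 2 from row 1; 2 bumps 5 from row 2; 5 starts row 3. P = [[1, 3], [2], [5]], Q = [[1, 3], [2], [4]].
Insert 6: appended to row 1. P = [[1, 3, 6], [2], [5]], Q = [[1, 3, 5], [2], [4]].
Insert 4: 4 bumps 6 from row 1; 6 appends to row 2. P = [[1, 3, 4], [2, 6], [5]], Q = [[1, 3, 5], [2, 6], [4]].

So P = [[1, 3, 4], [2, 6], [5]], Q = [[1, 3, 5], [2, 6], [4]].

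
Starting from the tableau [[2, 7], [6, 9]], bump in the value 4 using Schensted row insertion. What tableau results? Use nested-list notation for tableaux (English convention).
[[2, 4], [6, 7], [9]]

In row 1, 4 replaces 7 (the leftmost entry greater than 4); 7 is bumped to row 2. In row 2, 7 replaces 9 (the leftmost entry greater than 7); 9 is bumped to row 3. 9 starts a new row 3. The new tableau is [[2, 4], [6, 7], [9]].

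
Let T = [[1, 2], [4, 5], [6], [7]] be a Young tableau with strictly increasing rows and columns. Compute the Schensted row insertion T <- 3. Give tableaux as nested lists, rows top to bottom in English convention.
3 is larger than every entry of row 1, so it is appended to row 1. The new tableau is [[1, 2, 3], [4, 5], [6], [7]].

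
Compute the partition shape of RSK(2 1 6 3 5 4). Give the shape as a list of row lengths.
[3, 2, 1]

Row-insert each entry into an empty tableau.

After inserting 2: P = [[2]].
After inserting 1: P = [[1], [2]].
After inserting 6: P = [[1, 6], [2]].
After inserting 3: P = [[1, 3], [2, 6]].
After inserting 5: P = [[1, 3, 5], [2, 6]].
After inserting 4: P = [[1, 3, 4], [2, 5], [6]].

The final insertion tableau P = [[1, 3, 4], [2, 5], [6]] has shape [3, 2, 1].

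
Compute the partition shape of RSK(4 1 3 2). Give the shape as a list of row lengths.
[2, 1, 1]

Row-insert each entry into an empty tableau.

After inserting 4: P = [[4]].
After inserting 1: P = [[1], [4]].
After inserting 3: P = [[1, 3], [4]].
After inserting 2: P = [[1, 2], [3], [4]].

The final insertion tableau P = [[1, 2], [3], [4]] has shape [2, 1, 1].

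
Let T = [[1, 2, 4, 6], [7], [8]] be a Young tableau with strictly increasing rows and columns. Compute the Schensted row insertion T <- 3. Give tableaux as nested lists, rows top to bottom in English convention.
In row 1, 3 replaces 4 (the leftmost entry greater than 3); 4 is bumped to row 2. In row 2, 4 replaces 7 (the leftmost entry greater than 4); 7 is bumped to row 3. In row 3, 7 replaces 8 (the leftmost entry greater than 7); 8 is bumped to row 4. 8 starts a new row 4. The new tableau is [[1, 2, 3, 6], [4], [7], [8]].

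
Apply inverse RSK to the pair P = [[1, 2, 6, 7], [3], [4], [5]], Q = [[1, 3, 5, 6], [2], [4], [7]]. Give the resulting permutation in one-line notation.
5 1 4 3 6 7 2

Reverse the RSK construction: for i from n down to 1, find the cell of Q containing i, remove the entry at that cell from P, and reverse-bump it up through P; the value ejected from row 1 is w(i).

Step i=7: Q has 7 at row 4, column 1; remove 5 from row 4 of P and reverse-bump: 5 enters row 3 and ejects 4; 4 enters row 2 and ejects 3; 3 enters row 1 and ejects 2. So w(7) = 2. P is now [[1, 3, 6, 7], [4], [5]].
Step i=6: Q has 6 at row 1, column 4; remove that cell from P, ejecting 7. So w(6) = 7. P is now [[1, 3, 6], [4], [5]].
Step i=5: Q has 5 at row 1, column 3; remove that cell from P, ejecting 6. So w(5) = 6. P is now [[1, 3], [4], [5]].
Step i=4: Q has 4 at row 3, column 1; remove 5 from row 3 of P and reverse-bump: 5 enters row 2 and ejects 4; 4 enters row 1 and ejects 3. So w(4) = 3. P is now [[1, 4], [5]].
Step i=3: Q has 3 at row 1, column 2; remove that cell from P, ejecting 4. So w(3) = 4. P is now [[1], [5]].
Step i=2: Q has 2 at row 2, column 1; remove 5 from row 2 of P and reverse-bump: 5 enters row 1 and ejects 1. So w(2) = 1. P is now [[5]].
Step i=1: Q has 1 at row 1, column 1; remove that cell from P, ejecting 5. So w(1) = 5. P is now [].

So w = 5 1 4 3 6 7 2.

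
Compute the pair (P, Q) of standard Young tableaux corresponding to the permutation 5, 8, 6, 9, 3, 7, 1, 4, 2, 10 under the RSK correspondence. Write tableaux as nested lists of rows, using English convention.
Insert each entry of the permutation into P by Schensted row insertion, recording in Q the position of each new cell.

Insert 5: appended to row 1. P = [[5]].
Insert 8: appended to row 1. P = [[5, 8]].
Insert 6: 6 bumps 8 from row 1; 8 starts row 2. P = [[5, 6], [8]].
Insert 9: appended to row 1. P = [[5, 6, 9], [8]].
Insert 3: 3 bumps 5 from row 1; 5 bumps 8 from row 2; 8 starts row 3. P = [[3, 6, 9], [5], [8]].
Insert 7: 7 bumps 9 from row 1; 9 appends to row 2. P = [[3, 6, 7], [5, 9], [8]].
Insert 1: 1 bumps 3 from row 1; 3 bumps 5 from row 2; 5 bumps 8 from row 3; 8 starts row 4. P = [[1, 6, 7], [3, 9], [5], [8]].
Insert 4: 4 bumps 6 from row 1; 6 bumps 9 from row 2; 9 appends to row 3. P = [[1, 4, 7], [3, 6], [5, 9], [8]].
Insert 2: 2 bumps 4 from row 1; 4 bumps 6 from row 2; 6 bumps 9 from row 3; 9 appends to row 4. P = [[1, 2, 7], [3, 4], [5, 6], [8, 9]].
Insert 10: appended to row 1. P = [[1, 2, 7, 10], [3, 4], [5, 6], [8, 9]].

So P = [[1, 2, 7, 10], [3, 4], [5, 6], [8, 9]], Q = [[1, 2, 4, 10], [3, 6], [5, 8], [7, 9]].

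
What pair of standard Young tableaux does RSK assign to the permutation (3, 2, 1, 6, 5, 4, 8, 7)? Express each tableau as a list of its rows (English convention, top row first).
Insert each entry of the permutation into P by Schensted row insertion, recording in Q the position of each new cell.

Insert 3: appended to row 1. P = [[3]].
Insert 2: 2 bumps 3 from row 1; 3 starts row 2. P = [[2], [3]].
Insert 1: 1 bumps 2 from row 1; 2 bumps 3 from row 2; 3 starts row 3. P = [[1], [2], [3]].
Insert 6: appended to row 1. P = [[1, 6], [2], [3]].
Insert 5: 5 bumps 6 from row 1; 6 appends to row 2. P = [[1, 5], [2, 6], [3]].
Insert 4: 4 bumps 5 from row 1; 5 bumps 6 from row 2; 6 appends to row 3. P = [[1, 4], [2, 5], [3, 6]].
Insert 8: appended to row 1. P = [[1, 4, 8], [2, 5], [3, 6]].
Insert 7: 7 bumps 8 from row 1; 8 appends to row 2. P = [[1, 4, 7], [2, 5, 8], [3, 6]].

So P = [[1, 4, 7], [2, 5, 8], [3, 6]], Q = [[1, 4, 7], [2, 5, 8], [3, 6]].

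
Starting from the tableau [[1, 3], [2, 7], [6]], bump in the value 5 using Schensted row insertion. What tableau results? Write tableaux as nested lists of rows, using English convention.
[[1, 3, 5], [2, 7], [6]]

5 is larger than every entry of row 1, so it is appended to row 1. The new tableau is [[1, 3, 5], [2, 7], [6]].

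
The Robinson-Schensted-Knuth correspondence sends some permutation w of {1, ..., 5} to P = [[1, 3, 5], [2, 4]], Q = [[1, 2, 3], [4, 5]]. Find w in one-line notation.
Reverse RSK: for i = n, n-1, ..., 1, locate i in Q, remove the corresponding corner cell from P, and reverse-bump its entry up through P; the value ejected from row 1 is w(i).

So w = 2 4 5 1 3.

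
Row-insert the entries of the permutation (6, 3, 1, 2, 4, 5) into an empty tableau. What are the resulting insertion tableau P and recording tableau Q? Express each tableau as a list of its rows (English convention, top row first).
Insert each entry of the permutation into P by Schensted row insertion, recording in Q the position of each new cell.

Insert 6: appended to row 1. P = [[6]].
Insert 3: 3 bumps 6 from row 1; 6 starts row 2. P = [[3], [6]].
Insert 1: 1 bumps 3 from row 1; 3 bumps 6 from row 2; 6 starts row 3. P = [[1], [3], [6]].
Insert 2: appended to row 1. P = [[1, 2], [3], [6]].
Insert 4: appended to row 1. P = [[1, 2, 4], [3], [6]].
Insert 5: appended to row 1. P = [[1, 2, 4, 5], [3], [6]].

So P = [[1, 2, 4, 5], [3], [6]], Q = [[1, 4, 5, 6], [2], [3]].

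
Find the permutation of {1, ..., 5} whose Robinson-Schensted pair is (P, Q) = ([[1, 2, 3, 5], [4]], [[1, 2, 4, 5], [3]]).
1 4 2 3 5

Reverse the RSK construction: for i from n down to 1, find the cell of Q containing i, remove the entry at that cell from P, and reverse-bump it up through P; the value ejected from row 1 is w(i).

Step i=5: Q has 5 at row 1, column 4; remove that cell from P, ejecting 5. So w(5) = 5. P is now [[1, 2, 3], [4]].
Step i=4: Q has 4 at row 1, column 3; remove that cell from P, ejecting 3. So w(4) = 3. P is now [[1, 2], [4]].
Step i=3: Q has 3 at row 2, column 1; remove 4 from row 2 of P and reverse-bump: 4 enters row 1 and ejects 2. So w(3) = 2. P is now [[1, 4]].
Step i=2: Q has 2 at row 1, column 2; remove that cell from P, ejecting 4. So w(2) = 4. P is now [[1]].
Step i=1: Q has 1 at row 1, column 1; remove that cell from P, ejecting 1. So w(1) = 1. P is now [].

So w = 1 4 2 3 5.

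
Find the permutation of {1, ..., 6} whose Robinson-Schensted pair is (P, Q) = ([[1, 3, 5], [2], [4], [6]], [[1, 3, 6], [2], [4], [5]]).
6 2 4 3 1 5

Reverse the RSK construction: for i from n down to 1, find the cell of Q containing i, remove the entry at that cell from P, and reverse-bump it up through P; the value ejected from row 1 is w(i).

Step i=6: Q has 6 at row 1, column 3; remove that cell from P, ejecting 5. So w(6) = 5. P is now [[1, 3], [2], [4], [6]].
Step i=5: Q has 5 at row 4, column 1; remove 6 from row 4 of P and reverse-bump: 6 enters row 3 and ejects 4; 4 enters row 2 and ejects 2; 2 enters row 1 and ejects 1. So w(5) = 1. P is now [[2, 3], [4], [6]].
Step i=4: Q has 4 at row 3, column 1; remove 6 from row 3 of P and reverse-bump: 6 enters row 2 and ejects 4; 4 enters row 1 and ejects 3. So w(4) = 3. P is now [[2, 4], [6]].
Step i=3: Q has 3 at row 1, column 2; remove that cell from P, ejecting 4. So w(3) = 4. P is now [[2], [6]].
Step i=2: Q has 2 at row 2, column 1; remove 6 from row 2 of P and reverse-bump: 6 enters row 1 and ejects 2. So w(2) = 2. P is now [[6]].
Step i=1: Q has 1 at row 1, column 1; remove that cell from P, ejecting 6. So w(1) = 6. P is now [].

So w = 6 2 4 3 1 5.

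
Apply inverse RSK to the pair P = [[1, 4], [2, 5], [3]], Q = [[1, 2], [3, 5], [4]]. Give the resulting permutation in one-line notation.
Reverse the RSK construction: for i from n down to 1, find the cell of Q containing i, remove the entry at that cell from P, and reverse-bump it up through P; the value ejected from row 1 is w(i).

Step i=5: Q has 5 at row 2, column 2; remove 5 from row 2 of P and reverse-bump: 5 enters row 1 and ejects 4. So w(5) = 4. P is now [[1, 5], [2], [3]].
Step i=4: Q has 4 at row 3, column 1; remove 3 from row 3 of P and reverse-bump: 3 enters row 2 and ejects 2; 2 enters row 1 and ejects 1. So w(4) = 1. P is now [[2, 5], [3]].
Step i=3: Q has 3 at row 2, column 1; remove 3 from row 2 of P and reverse-bump: 3 enters row 1 and ejects 2. So w(3) = 2. P is now [[3, 5]].
Step i=2: Q has 2 at row 1, column 2; remove that cell from P, ejecting 5. So w(2) = 5. P is now [[3]].
Step i=1: Q has 1 at row 1, column 1; remove that cell from P, ejecting 3. So w(1) = 3. P is now [].

So w = 3 5 2 1 4.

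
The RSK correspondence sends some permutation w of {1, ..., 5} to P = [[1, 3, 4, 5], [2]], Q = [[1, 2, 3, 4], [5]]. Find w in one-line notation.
2 3 4 5 1

Reverse RSK: for i = n, n-1, ..., 1, locate i in Q, remove the corresponding corner cell from P, and reverse-bump its entry up through P; the value ejected from row 1 is w(i).

So w = 2 3 4 5 1.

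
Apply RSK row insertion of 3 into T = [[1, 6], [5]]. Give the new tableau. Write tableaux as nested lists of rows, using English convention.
In row 1, 3 replaces 6 (the leftmost entry greater than 3); 6 is bumped to row 2. 6 is appended to row 2. The new tableau is [[1, 3], [5, 6]].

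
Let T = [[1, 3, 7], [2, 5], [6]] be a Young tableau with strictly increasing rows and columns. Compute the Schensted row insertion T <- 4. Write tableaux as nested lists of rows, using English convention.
[[1, 3, 4], [2, 5, 7], [6]]

In row 1, 4 replaces 7 (the leftmost entry greater than 4); 7 is bumped to row 2. 7 is appended to row 2. The new tableau is [[1, 3, 4], [2, 5, 7], [6]].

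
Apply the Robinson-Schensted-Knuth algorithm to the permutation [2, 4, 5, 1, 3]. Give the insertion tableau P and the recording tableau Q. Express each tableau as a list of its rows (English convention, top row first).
P = [[1, 3, 5], [2, 4]], Q = [[1, 2, 3], [4, 5]]

Insert each entry of the permutation into P by Schensted row insertion, recording in Q the position of each new cell.

After inserting 2: P = [[2]].
After inserting 4: P = [[2, 4]].
After inserting 5: P = [[2, 4, 5]].
After inserting 1: P = [[1, 4, 5], [2]].
After inserting 3: P = [[1, 3, 5], [2, 4]].

So P = [[1, 3, 5], [2, 4]], Q = [[1, 2, 3], [4, 5]].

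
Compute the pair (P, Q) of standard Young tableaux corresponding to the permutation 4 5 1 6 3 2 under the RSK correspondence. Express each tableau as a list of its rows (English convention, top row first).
P = [[1, 2, 6], [3, 5], [4]], Q = [[1, 2, 4], [3, 5], [6]]

Insert each entry of the permutation into P by Schensted row insertion, recording in Q the position of each new cell.

Insert 4: appended to row 1. P = [[4]].
Insert 5: appended to row 1. P = [[4, 5]].
Insert 1: 1 bumps 4 from row 1; 4 starts row 2. P = [[1, 5], [4]].
Insert 6: appended to row 1. P = [[1, 5, 6], [4]].
Insert 3: 3 bumps 5 from row 1; 5 appends to row 2. P = [[1, 3, 6], [4, 5]].
Insert 2: 2 bumps 3 from row 1; 3 bumps 4 from row 2; 4 starts row 3. P = [[1, 2, 6], [3, 5], [4]].

So P = [[1, 2, 6], [3, 5], [4]], Q = [[1, 2, 4], [3, 5], [6]].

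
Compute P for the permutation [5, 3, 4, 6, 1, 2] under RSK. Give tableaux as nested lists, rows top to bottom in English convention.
P = [[1, 2, 6], [3, 4], [5]]

Insert 5: appended to row 1. P = [[5]].
Insert 3: 3 bumps 5 from row 1; 5 starts row 2. P = [[3], [5]].
Insert 4: appended to row 1. P = [[3, 4], [5]].
Insert 6: appended to row 1. P = [[3, 4, 6], [5]].
Insert 1: 1 bumps 3 from row 1; 3 bumps 5 from row 2; 5 starts row 3. P = [[1, 4, 6], [3], [5]].
Insert 2: 2 bumps 4 from row 1; 4 appends to row 2. P = [[1, 2, 6], [3, 4], [5]].

So P = [[1, 2, 6], [3, 4], [5]].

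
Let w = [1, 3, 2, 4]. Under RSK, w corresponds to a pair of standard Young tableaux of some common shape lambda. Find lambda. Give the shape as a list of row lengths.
[3, 1]

Row-insert each entry into an empty tableau.

After inserting 1: P = [[1]].
After inserting 3: P = [[1, 3]].
After inserting 2: P = [[1, 2], [3]].
After inserting 4: P = [[1, 2, 4], [3]].

The final insertion tableau P = [[1, 2, 4], [3]] has shape [3, 1].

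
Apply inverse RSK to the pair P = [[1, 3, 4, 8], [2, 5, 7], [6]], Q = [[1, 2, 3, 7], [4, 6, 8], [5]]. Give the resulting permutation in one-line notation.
2 6 7 5 1 3 8 4

Reverse the RSK construction: for i from n down to 1, find the cell of Q containing i, remove the entry at that cell from P, and reverse-bump it up through P; the value ejected from row 1 is w(i).

Step i=8: Q has 8 at row 2, column 3; remove 7 from row 2 of P and reverse-bump: 7 enters row 1 and ejects 4. So w(8) = 4. P is now [[1, 3, 7, 8], [2, 5], [6]].
Step i=7: Q has 7 at row 1, column 4; remove that cell from P, ejecting 8. So w(7) = 8. P is now [[1, 3, 7], [2, 5], [6]].
Step i=6: Q has 6 at row 2, column 2; remove 5 from row 2 of P and reverse-bump: 5 enters row 1 and ejects 3. So w(6) = 3. P is now [[1, 5, 7], [2], [6]].
Step i=5: Q has 5 at row 3, column 1; remove 6 from row 3 of P and reverse-bump: 6 enters row 2 and ejects 2; 2 enters row 1 and ejects 1. So w(5) = 1. P is now [[2, 5, 7], [6]].
Step i=4: Q has 4 at row 2, column 1; remove 6 from row 2 of P and reverse-bump: 6 enters row 1 and ejects 5. So w(4) = 5. P is now [[2, 6, 7]].
Step i=3: Q has 3 at row 1, column 3; remove that cell from P, ejecting 7. So w(3) = 7. P is now [[2, 6]].
Step i=2: Q has 2 at row 1, column 2; remove that cell from P, ejecting 6. So w(2) = 6. P is now [[2]].
Step i=1: Q has 1 at row 1, column 1; remove that cell from P, ejecting 2. So w(1) = 2. P is now [].

So w = 2 6 7 5 1 3 8 4.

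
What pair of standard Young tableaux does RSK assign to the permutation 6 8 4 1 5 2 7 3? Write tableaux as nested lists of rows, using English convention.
Insert each entry of the permutation into P by Schensted row insertion, recording in Q the position of each new cell.

Insert 6: appended to row 1. P = [[6]], Q = [[1]].
Insert 8: appended to row 1. P = [[6, 8]], Q = [[1, 2]].
Insert 4: 4 bumps 6 from row 1; 6 starts row 2. P = [[4, 8], [6]], Q = [[1, 2], [3]].
Insert 1: 1 bumps 4 from row 1; 4 bumps 6 from row 2; 6 starts row 3. P = [[1, 8], [4], [6]], Q = [[1, 2], [3], [4]].
Insert 5: 5 bumps 8 from row 1; 8 appends to row 2. P = [[1, 5], [4, 8], [6]], Q = [[1, 2], [3, 5], [4]].
Insert 2: 2 bumps 5 from row 1; 5 bumps 8 from row 2; 8 appends to row 3. P = [[1, 2], [4, 5], [6, 8]], Q = [[1, 2], [3, 5], [4, 6]].
Insert 7: appended to row 1. P = [[1, 2, 7], [4, 5], [6, 8]], Q = [[1, 2, 7], [3, 5], [4, 6]].
Insert 3: 3 bumps 7 from row 1; 7 appends to row 2. P = [[1, 2, 3], [4, 5, 7], [6, 8]], Q = [[1, 2, 7], [3, 5, 8], [4, 6]].

So P = [[1, 2, 3], [4, 5, 7], [6, 8]], Q = [[1, 2, 7], [3, 5, 8], [4, 6]].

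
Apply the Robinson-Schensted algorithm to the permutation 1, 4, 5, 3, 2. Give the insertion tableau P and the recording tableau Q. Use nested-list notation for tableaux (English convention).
P = [[1, 2, 5], [3], [4]], Q = [[1, 2, 3], [4], [5]]

Insert each entry of the permutation into P by Schensted row insertion, recording in Q the position of each new cell.

Insert 1: appended to row 1. P = [[1]].
Insert 4: appended to row 1. P = [[1, 4]].
Insert 5: appended to row 1. P = [[1, 4, 5]].
Insert 3: 3 bumps 4 from row 1; 4 starts row 2. P = [[1, 3, 5], [4]].
Insert 2: 2 bumps 3 from row 1; 3 bumps 4 from row 2; 4 starts row 3. P = [[1, 2, 5], [3], [4]].

So P = [[1, 2, 5], [3], [4]], Q = [[1, 2, 3], [4], [5]].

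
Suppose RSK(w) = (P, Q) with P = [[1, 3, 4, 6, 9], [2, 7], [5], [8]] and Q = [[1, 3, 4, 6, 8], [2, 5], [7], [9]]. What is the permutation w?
5 2 3 8 4 7 6 9 1

Reverse the RSK construction: for i from n down to 1, find the cell of Q containing i, remove the entry at that cell from P, and reverse-bump it up through P; the value ejected from row 1 is w(i).

Step i=9: Q has 9 at row 4, column 1; remove 8 from row 4 of P and reverse-bump: 8 enters row 3 and ejects 5; 5 enters row 2 and ejects 2; 2 enters row 1 and ejects 1. So w(9) = 1. P is now [[2, 3, 4, 6, 9], [5, 7], [8]].
Step i=8: Q has 8 at row 1, column 5; remove that cell from P, ejecting 9. So w(8) = 9. P is now [[2, 3, 4, 6], [5, 7], [8]].
Step i=7: Q has 7 at row 3, column 1; remove 8 from row 3 of P and reverse-bump: 8 enters row 2 and ejects 7; 7 enters row 1 and ejects 6. So w(7) = 6. P is now [[2, 3, 4, 7], [5, 8]].
Step i=6: Q has 6 at row 1, column 4; remove that cell from P, ejecting 7. So w(6) = 7. P is now [[2, 3, 4], [5, 8]].
Step i=5: Q has 5 at row 2, column 2; remove 8 from row 2 of P and reverse-bump: 8 enters row 1 and ejects 4. So w(5) = 4. P is now [[2, 3, 8], [5]].
Step i=4: Q has 4 at row 1, column 3; remove that cell from P, ejecting 8. So w(4) = 8. P is now [[2, 3], [5]].
Step i=3: Q has 3 at row 1, column 2; remove that cell from P, ejecting 3. So w(3) = 3. P is now [[2], [5]].
Step i=2: Q has 2 at row 2, column 1; remove 5 from row 2 of P and reverse-bump: 5 enters row 1 and ejects 2. So w(2) = 2. P is now [[5]].
Step i=1: Q has 1 at row 1, column 1; remove that cell from P, ejecting 5. So w(1) = 5. P is now [].

So w = 5 2 3 8 4 7 6 9 1.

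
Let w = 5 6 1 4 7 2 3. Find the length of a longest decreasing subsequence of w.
3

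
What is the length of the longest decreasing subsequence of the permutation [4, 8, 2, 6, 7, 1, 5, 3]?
4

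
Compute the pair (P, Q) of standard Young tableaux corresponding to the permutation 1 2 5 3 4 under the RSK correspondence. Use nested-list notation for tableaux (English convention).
Insert each entry of the permutation into P by Schensted row insertion, recording in Q the position of each new cell.

Insert 1: appended to row 1. P = [[1]].
Insert 2: appended to row 1. P = [[1, 2]].
Insert 5: appended to row 1. P = [[1, 2, 5]].
Insert 3: 3 bumps 5 from row 1; 5 starts row 2. P = [[1, 2, 3], [5]].
Insert 4: appended to row 1. P = [[1, 2, 3, 4], [5]].

So P = [[1, 2, 3, 4], [5]], Q = [[1, 2, 3, 5], [4]].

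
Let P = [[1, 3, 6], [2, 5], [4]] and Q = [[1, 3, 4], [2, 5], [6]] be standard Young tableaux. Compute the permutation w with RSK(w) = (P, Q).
Reverse the RSK construction: for i from n down to 1, find the cell of Q containing i, remove the entry at that cell from P, and reverse-bump it up through P; the value ejected from row 1 is w(i).

Step i=6: Q has 6 at row 3, column 1; remove 4 from row 3 of P and reverse-bump: 4 enters row 2 and ejects 2; 2 enters row 1 and ejects 1. So w(6) = 1. P is now [[2, 3, 6], [4, 5]].
Step i=5: Q has 5 at row 2, column 2; remove 5 from row 2 of P and reverse-bump: 5 enters row 1 and ejects 3. So w(5) = 3. P is now [[2, 5, 6], [4]].
Step i=4: Q has 4 at row 1, column 3; remove that cell from P, ejecting 6. So w(4) = 6. P is now [[2, 5], [4]].
Step i=3: Q has 3 at row 1, column 2; remove that cell from P, ejecting 5. So w(3) = 5. P is now [[2], [4]].
Step i=2: Q has 2 at row 2, column 1; remove 4 from row 2 of P and reverse-bump: 4 enters row 1 and ejects 2. So w(2) = 2. P is now [[4]].
Step i=1: Q has 1 at row 1, column 1; remove that cell from P, ejecting 4. So w(1) = 4. P is now [].

So w = 4 2 5 6 3 1.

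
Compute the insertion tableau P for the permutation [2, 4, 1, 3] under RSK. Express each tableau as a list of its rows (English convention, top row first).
After inserting 2: P = [[2]].
After inserting 4: P = [[2, 4]].
After inserting 1: P = [[1, 4], [2]].
After inserting 3: P = [[1, 3], [2, 4]].

So P = [[1, 3], [2, 4]].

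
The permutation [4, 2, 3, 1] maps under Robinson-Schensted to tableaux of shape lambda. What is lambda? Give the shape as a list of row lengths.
[2, 1, 1]

Row-insert each entry into an empty tableau.

After inserting 4: P = [[4]].
After inserting 2: P = [[2], [4]].
After inserting 3: P = [[2, 3], [4]].
After inserting 1: P = [[1, 3], [2], [4]].

The final insertion tableau P = [[1, 3], [2], [4]] has shape [2, 1, 1].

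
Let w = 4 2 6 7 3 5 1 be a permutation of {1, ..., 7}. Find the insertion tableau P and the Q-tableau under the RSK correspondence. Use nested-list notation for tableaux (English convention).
Insert each entry of the permutation into P by Schensted row insertion, recording in Q the position of each new cell.

Insert 4: appended to row 1. P = [[4]].
Insert 2: 2 bumps 4 from row 1; 4 starts row 2. P = [[2], [4]].
Insert 6: appended to row 1. P = [[2, 6], [4]].
Insert 7: appended to row 1. P = [[2, 6, 7], [4]].
Insert 3: 3 bumps 6 from row 1; 6 appends to row 2. P = [[2, 3, 7], [4, 6]].
Insert 5: 5 bumps 7 from row 1; 7 appends to row 2. P = [[2, 3, 5], [4, 6, 7]].
Insert 1: 1 bumps 2 from row 1; 2 bumps 4 from row 2; 4 starts row 3. P = [[1, 3, 5], [2, 6, 7], [4]].

So P = [[1, 3, 5], [2, 6, 7], [4]], Q = [[1, 3, 4], [2, 5, 6], [7]].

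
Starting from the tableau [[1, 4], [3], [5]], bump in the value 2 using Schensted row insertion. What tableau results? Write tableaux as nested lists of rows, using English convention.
In row 1, 2 replaces 4 (the leftmost entry greater than 2); 4 is bumped to row 2. 4 is appended to row 2. The new tableau is [[1, 2], [3, 4], [5]].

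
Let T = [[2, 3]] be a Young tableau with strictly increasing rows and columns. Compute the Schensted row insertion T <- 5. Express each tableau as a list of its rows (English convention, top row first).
5 is larger than every entry of row 1, so it is appended to row 1. The new tableau is [[2, 3, 5]].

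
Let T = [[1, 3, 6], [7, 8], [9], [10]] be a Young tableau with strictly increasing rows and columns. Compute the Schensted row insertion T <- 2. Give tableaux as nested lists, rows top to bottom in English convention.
In row 1, 2 replaces 3 (the leftmost entry greater than 2); 3 is bumped to row 2. In row 2, 3 replaces 7 (the leftmost entry greater than 3); 7 is bumped to row 3. In row 3, 7 replaces 9 (the leftmost entry greater than 7); 9 is bumped to row 4. In row 4, 9 replaces 10 (the leftmost entry greater than 9); 10 is bumped to row 5. 10 starts a new row 5. The new tableau is [[1, 2, 6], [3, 8], [7], [9], [10]].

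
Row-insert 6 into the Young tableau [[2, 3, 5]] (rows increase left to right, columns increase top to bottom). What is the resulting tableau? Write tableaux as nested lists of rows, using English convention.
6 is larger than every entry of row 1, so it is appended to row 1. The new tableau is [[2, 3, 5, 6]].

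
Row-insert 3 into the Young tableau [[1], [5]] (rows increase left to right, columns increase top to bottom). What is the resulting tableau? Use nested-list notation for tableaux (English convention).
3 is larger than every entry of row 1, so it is appended to row 1. The new tableau is [[1, 3], [5]].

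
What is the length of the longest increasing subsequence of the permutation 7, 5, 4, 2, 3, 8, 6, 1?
3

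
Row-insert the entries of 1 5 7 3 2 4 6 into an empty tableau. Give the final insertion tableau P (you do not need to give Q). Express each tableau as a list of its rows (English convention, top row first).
Insert 1: appended to row 1. P = [[1]].
Insert 5: appended to row 1. P = [[1, 5]].
Insert 7: appended to row 1. P = [[1, 5, 7]].
Insert 3: 3 bumps 5 from row 1; 5 starts row 2. P = [[1, 3, 7], [5]].
Insert 2: 2 bumps 3 from row 1; 3 bumps 5 from row 2; 5 starts row 3. P = [[1, 2, 7], [3], [5]].
Insert 4: 4 bumps 7 from row 1; 7 appends to row 2. P = [[1, 2, 4], [3, 7], [5]].
Insert 6: appended to row 1. P = [[1, 2, 4, 6], [3, 7], [5]].

So P = [[1, 2, 4, 6], [3, 7], [5]].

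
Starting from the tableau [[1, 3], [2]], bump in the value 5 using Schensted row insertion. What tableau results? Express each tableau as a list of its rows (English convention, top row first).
[[1, 3, 5], [2]]

5 is larger than every entry of row 1, so it is appended to row 1. The new tableau is [[1, 3, 5], [2]].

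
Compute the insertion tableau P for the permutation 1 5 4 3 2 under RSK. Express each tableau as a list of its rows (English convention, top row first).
Insert 1: appended to row 1. P = [[1]].
Insert 5: appended to row 1. P = [[1, 5]].
Insert 4: 4 bumps 5 from row 1; 5 starts row 2. P = [[1, 4], [5]].
Insert 3: 3 bumps 4 from row 1; 4 bumps 5 from row 2; 5 starts row 3. P = [[1, 3], [4], [5]].
Insert 2: 2 bumps 3 from row 1; 3 bumps 4 from row 2; 4 bumps 5 from row 3; 5 starts row 4. P = [[1, 2], [3], [4], [5]].

So P = [[1, 2], [3], [4], [5]].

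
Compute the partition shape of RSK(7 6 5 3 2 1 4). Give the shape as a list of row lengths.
[2, 1, 1, 1, 1, 1]

RSK row insertion gives P = [[1, 4], [2], [3], [5], [6], [7]], which has shape [2, 1, 1, 1, 1, 1].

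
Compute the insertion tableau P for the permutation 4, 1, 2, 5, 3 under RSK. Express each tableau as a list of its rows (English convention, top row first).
Insert 4: appended to row 1. P = [[4]].
Insert 1: 1 bumps 4 from row 1; 4 starts row 2. P = [[1], [4]].
Insert 2: appended to row 1. P = [[1, 2], [4]].
Insert 5: appended to row 1. P = [[1, 2, 5], [4]].
Insert 3: 3 bumps 5 from row 1; 5 appends to row 2. P = [[1, 2, 3], [4, 5]].

So P = [[1, 2, 3], [4, 5]].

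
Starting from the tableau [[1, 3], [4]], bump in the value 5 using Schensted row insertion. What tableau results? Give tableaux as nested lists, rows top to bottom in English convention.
5 is larger than every entry of row 1, so it is appended to row 1. The new tableau is [[1, 3, 5], [4]].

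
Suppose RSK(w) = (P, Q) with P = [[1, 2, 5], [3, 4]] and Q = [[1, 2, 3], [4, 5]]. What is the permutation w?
3 4 5 1 2

Reverse RSK: for i = n, n-1, ..., 1, locate i in Q, remove the corresponding corner cell from P, and reverse-bump its entry up through P; the value ejected from row 1 is w(i).

So w = 3 4 5 1 2.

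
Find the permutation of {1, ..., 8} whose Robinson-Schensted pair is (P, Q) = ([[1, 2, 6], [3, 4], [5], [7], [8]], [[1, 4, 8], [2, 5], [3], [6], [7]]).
Reverse the RSK construction: for i from n down to 1, find the cell of Q containing i, remove the entry at that cell from P, and reverse-bump it up through P; the value ejected from row 1 is w(i).

Step i=8: Q has 8 at row 1, column 3; remove that cell from P, ejecting 6. So w(8) = 6. P is now [[1, 2], [3, 4], [5], [7], [8]].
Step i=7: Q has 7 at row 5, column 1; remove 8 from row 5 of P and reverse-bump: 8 enters row 4 and ejects 7; 7 enters row 3 and ejects 5; 5 enters row 2 and ejects 4; 4 enters row 1 and ejects 2. So w(7) = 2. P is now [[1, 4], [3, 5], [7], [8]].
Step i=6: Q has 6 at row 4, column 1; remove 8 from row 4 of P and reverse-bump: 8 enters row 3 and ejects 7; 7 enters row 2 and ejects 5; 5 enters row 1 and ejects 4. So w(6) = 4. P is now [[1, 5], [3, 7], [8]].
Step i=5: Q has 5 at row 2, column 2; remove 7 from row 2 of P and reverse-bump: 7 enters row 1 and ejects 5. So w(5) = 5. P is now [[1, 7], [3], [8]].
Step i=4: Q has 4 at row 1, column 2; remove that cell from P, ejecting 7. So w(4) = 7. P is now [[1], [3], [8]].
Step i=3: Q has 3 at row 3, column 1; remove 8 from row 3 of P and reverse-bump: 8 enters row 2 and ejects 3; 3 enters row 1 and ejects 1. So w(3) = 1. P is now [[3], [8]].
Step i=2: Q has 2 at row 2, column 1; remove 8 from row 2 of P and reverse-bump: 8 enters row 1 and ejects 3. So w(2) = 3. P is now [[8]].
Step i=1: Q has 1 at row 1, column 1; remove that cell from P, ejecting 8. So w(1) = 8. P is now [].

So w = 8 3 1 7 5 4 2 6.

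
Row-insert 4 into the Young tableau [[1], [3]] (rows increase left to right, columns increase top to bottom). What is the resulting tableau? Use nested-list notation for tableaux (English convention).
4 is larger than every entry of row 1, so it is appended to row 1. The new tableau is [[1, 4], [3]].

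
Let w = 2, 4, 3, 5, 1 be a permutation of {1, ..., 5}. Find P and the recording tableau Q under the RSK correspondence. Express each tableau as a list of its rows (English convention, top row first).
Insert each entry of the permutation into P by Schensted row insertion, recording in Q the position of each new cell.

Insert 2: appended to row 1. P = [[2]].
Insert 4: appended to row 1. P = [[2, 4]].
Insert 3: 3 bumps 4 from row 1; 4 starts row 2. P = [[2, 3], [4]].
Insert 5: appended to row 1. P = [[2, 3, 5], [4]].
Insert 1: 1 bumps 2 from row 1; 2 bumps 4 from row 2; 4 starts row 3. P = [[1, 3, 5], [2], [4]].

So P = [[1, 3, 5], [2], [4]], Q = [[1, 2, 4], [3], [5]].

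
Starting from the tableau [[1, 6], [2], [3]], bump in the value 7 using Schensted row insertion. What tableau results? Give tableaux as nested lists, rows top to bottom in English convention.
7 is larger than every entry of row 1, so it is appended to row 1. The new tableau is [[1, 6, 7], [2], [3]].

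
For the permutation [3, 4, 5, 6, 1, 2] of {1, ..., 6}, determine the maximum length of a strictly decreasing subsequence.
2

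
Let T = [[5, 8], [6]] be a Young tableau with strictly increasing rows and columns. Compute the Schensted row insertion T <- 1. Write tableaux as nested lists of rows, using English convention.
In row 1, 1 replaces 5 (the leftmost entry greater than 1); 5 is bumped to row 2. In row 2, 5 replaces 6 (the leftmost entry greater than 5); 6 is bumped to row 3. 6 starts a new row 3. The new tableau is [[1, 8], [5], [6]].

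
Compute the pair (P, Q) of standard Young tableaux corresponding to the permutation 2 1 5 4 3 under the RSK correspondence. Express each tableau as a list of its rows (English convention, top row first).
P = [[1, 3], [2, 4], [5]], Q = [[1, 3], [2, 4], [5]]

Insert each entry of the permutation into P by Schensted row insertion, recording in Q the position of each new cell.

Insert 2: appended to row 1. P = [[2]], Q = [[1]].
Insert 1: 1 bumps 2 from row 1; 2 starts row 2. P = [[1], [2]], Q = [[1], [2]].
Insert 5: appended to row 1. P = [[1, 5], [2]], Q = [[1, 3], [2]].
Insert 4: 4 bumps 5 from row 1; 5 appends to row 2. P = [[1, 4], [2, 5]], Q = [[1, 3], [2, 4]].
Insert 3: 3 bumps 4 from row 1; 4 bumps 5 from row 2; 5 starts row 3. P = [[1, 3], [2, 4], [5]], Q = [[1, 3], [2, 4], [5]].

So P = [[1, 3], [2, 4], [5]], Q = [[1, 3], [2, 4], [5]].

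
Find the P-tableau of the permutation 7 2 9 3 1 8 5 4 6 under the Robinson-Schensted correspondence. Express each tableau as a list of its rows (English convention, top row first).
Insert 7: appended to row 1. P = [[7]].
Insert 2: 2 bumps 7 from row 1; 7 starts row 2. P = [[2], [7]].
Insert 9: appended to row 1. P = [[2, 9], [7]].
Insert 3: 3 bumps 9 from row 1; 9 appends to row 2. P = [[2, 3], [7, 9]].
Insert 1: 1 bumps 2 from row 1; 2 bumps 7 from row 2; 7 starts row 3. P = [[1, 3], [2, 9], [7]].
Insert 8: appended to row 1. P = [[1, 3, 8], [2, 9], [7]].
Insert 5: 5 bumps 8 from row 1; 8 bumps 9 from row 2; 9 appends to row 3. P = [[1, 3, 5], [2, 8], [7, 9]].
Insert 4: 4 bumps 5 from row 1; 5 bumps 8 from row 2; 8 bumps 9 from row 3; 9 starts row 4. P = [[1, 3, 4], [2, 5], [7, 8], [9]].
Insert 6: appended to row 1. P = [[1, 3, 4, 6], [2, 5], [7, 8], [9]].

So P = [[1, 3, 4, 6], [2, 5], [7, 8], [9]].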